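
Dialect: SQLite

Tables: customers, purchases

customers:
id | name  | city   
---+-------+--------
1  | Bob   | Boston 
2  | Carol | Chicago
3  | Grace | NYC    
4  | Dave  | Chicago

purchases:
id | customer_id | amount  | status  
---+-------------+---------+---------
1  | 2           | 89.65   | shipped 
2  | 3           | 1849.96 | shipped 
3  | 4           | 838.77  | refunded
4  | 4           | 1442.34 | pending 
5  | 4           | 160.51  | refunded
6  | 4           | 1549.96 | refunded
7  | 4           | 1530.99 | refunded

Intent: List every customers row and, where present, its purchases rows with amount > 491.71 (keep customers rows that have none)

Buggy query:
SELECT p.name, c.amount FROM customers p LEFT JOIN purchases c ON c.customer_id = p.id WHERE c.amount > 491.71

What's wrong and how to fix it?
Bug: Filtering c.amount in WHERE discards the NULL rows produced by LEFT JOIN, turning it into an inner join

Fix: Move the right-table condition into the ON clause so unmatched parents are kept

Corrected query:
SELECT p.name, c.amount FROM customers p LEFT JOIN purchases c ON c.customer_id = p.id AND c.amount > 491.71

Result:
name  | amount 
------+--------
Bob   | NULL   
Carol | NULL   
Grace | 1849.96
Dave  | 838.77 
Dave  | 1442.34
Dave  | 1530.99
Dave  | 1549.96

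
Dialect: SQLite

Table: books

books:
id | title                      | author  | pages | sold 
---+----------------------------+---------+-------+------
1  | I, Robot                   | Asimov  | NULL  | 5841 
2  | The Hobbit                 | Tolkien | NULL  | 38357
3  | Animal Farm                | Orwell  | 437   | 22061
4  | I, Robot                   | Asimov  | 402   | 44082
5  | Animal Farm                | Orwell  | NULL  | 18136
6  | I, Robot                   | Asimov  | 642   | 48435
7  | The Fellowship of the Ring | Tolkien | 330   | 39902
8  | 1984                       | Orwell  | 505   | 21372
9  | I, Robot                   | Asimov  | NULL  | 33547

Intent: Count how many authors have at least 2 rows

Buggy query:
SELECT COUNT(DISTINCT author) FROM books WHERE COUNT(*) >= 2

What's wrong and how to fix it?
Bug: COUNT(*) cannot appear in WHERE; the per-group count doesn't exist yet

Fix: Use a subquery that GROUPs and filters with HAVING, then count its rows

Corrected query:
SELECT COUNT(*) FROM (SELECT author FROM books GROUP BY author HAVING COUNT(*) >= 2)

Result:
COUNT(*)
--------
3       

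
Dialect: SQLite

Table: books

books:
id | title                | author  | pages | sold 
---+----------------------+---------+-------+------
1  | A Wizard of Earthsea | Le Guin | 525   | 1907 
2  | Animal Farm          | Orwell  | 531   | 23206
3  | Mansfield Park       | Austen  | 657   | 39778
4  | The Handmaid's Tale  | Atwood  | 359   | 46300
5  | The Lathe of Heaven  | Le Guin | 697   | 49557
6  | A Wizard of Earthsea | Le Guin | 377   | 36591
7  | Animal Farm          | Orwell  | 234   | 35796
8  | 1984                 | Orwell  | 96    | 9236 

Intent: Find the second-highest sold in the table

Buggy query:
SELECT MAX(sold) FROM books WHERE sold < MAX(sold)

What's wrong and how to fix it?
Bug: MAX(sold) on the right of the comparison is an aggregate-in-WHERE error

Fix: Compute the overall MAX in a subquery, then take MAX of rows below it

Corrected query:
SELECT MAX(sold) FROM books WHERE sold < (SELECT MAX(sold) FROM books)

Result:
MAX(sold)
---------
46300    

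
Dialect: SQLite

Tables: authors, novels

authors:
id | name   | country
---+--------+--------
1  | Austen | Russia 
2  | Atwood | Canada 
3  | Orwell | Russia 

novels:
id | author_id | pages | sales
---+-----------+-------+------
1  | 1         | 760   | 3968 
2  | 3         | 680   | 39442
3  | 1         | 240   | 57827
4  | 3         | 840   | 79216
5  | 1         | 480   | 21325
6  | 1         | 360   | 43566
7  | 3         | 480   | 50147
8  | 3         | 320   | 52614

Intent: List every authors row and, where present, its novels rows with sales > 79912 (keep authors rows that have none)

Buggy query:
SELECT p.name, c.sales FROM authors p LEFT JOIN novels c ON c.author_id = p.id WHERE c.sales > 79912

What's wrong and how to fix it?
Bug: Filtering c.sales in WHERE discards the NULL rows produced by LEFT JOIN, turning it into an inner join

Fix: Move the right-table condition into the ON clause so unmatched parents are kept

Corrected query:
SELECT p.name, c.sales FROM authors p LEFT JOIN novels c ON c.author_id = p.id AND c.sales > 79912

Result:
name   | sales
-------+------
Austen | NULL 
Atwood | NULL 
Orwell | NULL 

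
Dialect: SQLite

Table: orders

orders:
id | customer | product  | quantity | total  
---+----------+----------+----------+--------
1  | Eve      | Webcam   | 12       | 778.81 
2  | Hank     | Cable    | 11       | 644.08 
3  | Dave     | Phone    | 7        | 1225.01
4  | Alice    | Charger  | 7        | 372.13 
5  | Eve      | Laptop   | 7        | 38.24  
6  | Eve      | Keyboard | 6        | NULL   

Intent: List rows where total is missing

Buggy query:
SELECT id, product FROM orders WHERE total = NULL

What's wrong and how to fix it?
Bug: '= NULL' is always unknown in SQL three-valued logic, so no rows match

Fix: Use IS NULL to test for NULL

Corrected query:
SELECT id, product FROM orders WHERE total IS NULL

Result:
id | product 
---+---------
6  | Keyboard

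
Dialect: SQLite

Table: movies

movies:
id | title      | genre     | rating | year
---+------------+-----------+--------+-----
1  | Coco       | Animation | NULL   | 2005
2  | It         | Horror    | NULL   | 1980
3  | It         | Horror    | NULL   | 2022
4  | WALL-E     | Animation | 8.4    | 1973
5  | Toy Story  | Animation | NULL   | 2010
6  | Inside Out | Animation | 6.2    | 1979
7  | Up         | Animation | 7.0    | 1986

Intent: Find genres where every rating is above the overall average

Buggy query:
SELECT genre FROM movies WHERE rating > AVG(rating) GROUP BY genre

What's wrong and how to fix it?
Bug: WHERE evaluates per row before aggregation, so AVG() is unavailable

Fix: Compute the overall average in a scalar subquery and compare each group's MIN against it in HAVING

Corrected query:
SELECT genre FROM movies GROUP BY genre HAVING MIN(rating) > (SELECT AVG(rating) FROM movies)

Result:
(no rows)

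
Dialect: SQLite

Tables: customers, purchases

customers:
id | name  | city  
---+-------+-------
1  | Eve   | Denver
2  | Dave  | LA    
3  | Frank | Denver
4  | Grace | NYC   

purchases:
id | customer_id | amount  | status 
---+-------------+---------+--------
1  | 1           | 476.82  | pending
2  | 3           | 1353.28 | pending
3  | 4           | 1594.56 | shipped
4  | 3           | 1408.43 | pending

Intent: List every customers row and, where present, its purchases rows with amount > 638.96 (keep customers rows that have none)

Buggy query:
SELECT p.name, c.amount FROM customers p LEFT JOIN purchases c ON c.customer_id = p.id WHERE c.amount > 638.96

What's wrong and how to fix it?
Bug: A WHERE condition on the right-hand table after LEFT JOIN drops unmatched parents

Fix: Move the right-table condition into the ON clause so unmatched parents are kept

Corrected query:
SELECT p.name, c.amount FROM customers p LEFT JOIN purchases c ON c.customer_id = p.id AND c.amount > 638.96

Result:
name  | amount 
------+--------
Eve   | NULL   
Dave  | NULL   
Frank | 1353.28
Frank | 1408.43
Grace | 1594.56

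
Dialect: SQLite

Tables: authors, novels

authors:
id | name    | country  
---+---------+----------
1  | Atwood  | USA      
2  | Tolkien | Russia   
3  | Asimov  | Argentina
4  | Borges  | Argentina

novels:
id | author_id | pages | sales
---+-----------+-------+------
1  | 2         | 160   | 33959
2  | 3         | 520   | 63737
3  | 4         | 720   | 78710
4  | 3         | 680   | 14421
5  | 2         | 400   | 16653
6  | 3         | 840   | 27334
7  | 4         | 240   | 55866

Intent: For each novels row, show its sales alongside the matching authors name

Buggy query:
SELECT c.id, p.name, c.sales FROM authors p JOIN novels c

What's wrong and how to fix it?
Bug: Missing join condition: each novels row is matched to all authors rows instead of just its own

Fix: Add ON c.author_id = p.id to the JOIN

Corrected query:
SELECT c.id, p.name, c.sales FROM authors p JOIN novels c ON c.author_id = p.id

Result:
id | name    | sales
---+---------+------
1  | Tolkien | 33959
2  | Asimov  | 63737
3  | Borges  | 78710
4  | Asimov  | 14421
5  | Tolkien | 16653
6  | Asimov  | 27334
7  | Borges  | 55866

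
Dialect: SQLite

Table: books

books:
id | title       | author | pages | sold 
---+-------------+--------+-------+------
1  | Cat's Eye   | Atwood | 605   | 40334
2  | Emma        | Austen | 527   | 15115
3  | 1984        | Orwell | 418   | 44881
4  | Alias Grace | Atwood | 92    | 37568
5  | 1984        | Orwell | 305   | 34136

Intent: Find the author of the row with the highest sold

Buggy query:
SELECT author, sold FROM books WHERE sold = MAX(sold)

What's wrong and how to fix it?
Bug: MAX(sold) is an aggregate and cannot be used directly in WHERE

Fix: Use a subquery: WHERE sold = (SELECT MAX(sold) FROM books)

Corrected query:
SELECT author, sold FROM books WHERE sold = (SELECT MAX(sold) FROM books)

Result:
author | sold 
-------+------
Orwell | 44881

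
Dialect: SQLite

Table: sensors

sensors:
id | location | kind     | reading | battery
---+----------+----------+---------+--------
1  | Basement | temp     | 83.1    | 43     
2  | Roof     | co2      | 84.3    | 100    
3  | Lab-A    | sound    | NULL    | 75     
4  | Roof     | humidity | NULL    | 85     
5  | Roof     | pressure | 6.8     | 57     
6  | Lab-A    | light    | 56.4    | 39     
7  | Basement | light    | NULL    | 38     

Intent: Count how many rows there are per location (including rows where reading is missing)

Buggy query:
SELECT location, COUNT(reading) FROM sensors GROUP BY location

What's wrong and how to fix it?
Bug: COUNT(column) counts non-NULL values only; rows with NULL reading aren't counted

Fix: Use COUNT(*) to count all rows regardless of NULL

Corrected query:
SELECT location, COUNT(*) FROM sensors GROUP BY location

Result:
location | COUNT(*)
---------+---------
Basement | 2       
Lab-A    | 2       
Roof     | 3       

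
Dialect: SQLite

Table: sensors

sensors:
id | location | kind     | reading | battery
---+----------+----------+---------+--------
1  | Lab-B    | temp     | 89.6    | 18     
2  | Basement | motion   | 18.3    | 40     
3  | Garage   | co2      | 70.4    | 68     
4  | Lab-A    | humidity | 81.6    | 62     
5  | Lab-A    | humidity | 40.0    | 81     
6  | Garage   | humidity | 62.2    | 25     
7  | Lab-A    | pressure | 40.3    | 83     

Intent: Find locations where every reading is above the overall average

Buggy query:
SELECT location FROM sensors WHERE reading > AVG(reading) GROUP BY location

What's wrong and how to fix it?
Bug: AVG() is an aggregate; it can't sit directly in WHERE

Fix: Compute the overall average in a scalar subquery and compare each group's MIN against it in HAVING

Corrected query:
SELECT location FROM sensors GROUP BY location HAVING MIN(reading) > (SELECT AVG(reading) FROM sensors)

Result:
location
--------
Garage  
Lab-B   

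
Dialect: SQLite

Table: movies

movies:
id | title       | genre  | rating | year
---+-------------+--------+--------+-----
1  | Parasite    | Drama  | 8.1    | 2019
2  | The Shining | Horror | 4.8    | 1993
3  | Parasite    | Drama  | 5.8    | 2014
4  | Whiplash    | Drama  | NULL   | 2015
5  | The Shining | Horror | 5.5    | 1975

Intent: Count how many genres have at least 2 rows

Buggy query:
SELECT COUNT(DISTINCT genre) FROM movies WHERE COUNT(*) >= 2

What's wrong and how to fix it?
Bug: COUNT(*) cannot appear in WHERE; the per-group count doesn't exist yet

Fix: Group first with HAVING COUNT(*) >= 2, then COUNT the resulting groups

Corrected query:
SELECT COUNT(*) FROM (SELECT genre FROM movies GROUP BY genre HAVING COUNT(*) >= 2)

Result:
COUNT(*)
--------
2       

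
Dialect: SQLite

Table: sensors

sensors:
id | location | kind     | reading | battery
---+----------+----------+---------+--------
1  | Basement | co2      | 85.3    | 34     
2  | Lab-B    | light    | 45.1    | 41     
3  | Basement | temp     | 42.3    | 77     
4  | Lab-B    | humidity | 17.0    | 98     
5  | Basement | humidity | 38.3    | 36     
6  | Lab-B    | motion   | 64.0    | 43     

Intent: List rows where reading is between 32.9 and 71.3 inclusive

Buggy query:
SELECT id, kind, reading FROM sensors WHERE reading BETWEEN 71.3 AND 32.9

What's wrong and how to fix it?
Bug: The bounds are reversed; BETWEEN a AND b requires a <= b to match anything

Fix: Swap the bounds so the smaller value comes first

Corrected query:
SELECT id, kind, reading FROM sensors WHERE reading BETWEEN 32.9 AND 71.3

Result:
id | kind     | reading
---+----------+--------
2  | light    | 45.1   
3  | temp     | 42.3   
5  | humidity | 38.3   
6  | motion   | 64     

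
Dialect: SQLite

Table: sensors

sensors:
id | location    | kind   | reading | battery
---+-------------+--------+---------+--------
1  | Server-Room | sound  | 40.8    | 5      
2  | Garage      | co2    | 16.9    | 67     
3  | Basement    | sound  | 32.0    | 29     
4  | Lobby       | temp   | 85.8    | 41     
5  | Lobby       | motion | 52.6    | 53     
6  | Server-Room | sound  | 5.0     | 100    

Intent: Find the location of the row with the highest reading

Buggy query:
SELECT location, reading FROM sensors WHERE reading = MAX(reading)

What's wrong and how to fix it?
Bug: MAX(reading) is an aggregate and cannot be used directly in WHERE

Fix: Wrap MAX in a scalar subquery so WHERE compares against a single value

Corrected query:
SELECT location, reading FROM sensors WHERE reading = (SELECT MAX(reading) FROM sensors)

Result:
location | reading
---------+--------
Lobby    | 85.8   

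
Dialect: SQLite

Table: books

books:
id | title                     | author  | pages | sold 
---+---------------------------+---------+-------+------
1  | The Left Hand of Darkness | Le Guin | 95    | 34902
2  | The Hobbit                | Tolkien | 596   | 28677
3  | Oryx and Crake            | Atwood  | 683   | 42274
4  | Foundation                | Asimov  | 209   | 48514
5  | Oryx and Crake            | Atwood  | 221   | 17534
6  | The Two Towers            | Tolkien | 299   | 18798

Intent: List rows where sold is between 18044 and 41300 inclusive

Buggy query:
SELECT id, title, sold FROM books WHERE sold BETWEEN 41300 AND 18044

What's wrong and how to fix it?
Bug: BETWEEN expects the lower bound first; with 41300 AND 18044 the range is empty

Fix: Write BETWEEN 18044 AND 41300

Corrected query:
SELECT id, title, sold FROM books WHERE sold BETWEEN 18044 AND 41300

Result:
id | title                     | sold 
---+---------------------------+------
1  | The Left Hand of Darkness | 34902
2  | The Hobbit                | 28677
6  | The Two Towers            | 18798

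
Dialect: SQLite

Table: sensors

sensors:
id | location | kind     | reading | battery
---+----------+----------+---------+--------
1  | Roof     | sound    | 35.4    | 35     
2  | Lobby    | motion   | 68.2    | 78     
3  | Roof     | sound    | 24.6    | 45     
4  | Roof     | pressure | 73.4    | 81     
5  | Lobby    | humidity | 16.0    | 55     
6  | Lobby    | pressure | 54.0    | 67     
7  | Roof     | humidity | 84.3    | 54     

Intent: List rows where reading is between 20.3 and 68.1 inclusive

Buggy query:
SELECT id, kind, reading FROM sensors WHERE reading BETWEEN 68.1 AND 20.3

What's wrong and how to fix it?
Bug: The bounds are reversed; BETWEEN a AND b requires a <= b to match anything

Fix: Write BETWEEN 20.3 AND 68.1

Corrected query:
SELECT id, kind, reading FROM sensors WHERE reading BETWEEN 20.3 AND 68.1

Result:
id | kind     | reading
---+----------+--------
1  | sound    | 35.4   
3  | sound    | 24.6   
6  | pressure | 54     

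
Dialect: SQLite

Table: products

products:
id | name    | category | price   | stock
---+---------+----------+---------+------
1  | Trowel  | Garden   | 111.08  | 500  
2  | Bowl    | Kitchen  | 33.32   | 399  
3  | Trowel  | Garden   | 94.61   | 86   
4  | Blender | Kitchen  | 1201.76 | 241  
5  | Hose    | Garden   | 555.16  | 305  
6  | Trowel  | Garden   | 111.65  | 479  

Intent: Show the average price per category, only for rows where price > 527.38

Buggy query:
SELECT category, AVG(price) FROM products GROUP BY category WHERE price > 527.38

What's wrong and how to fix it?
Bug: WHERE cannot follow GROUP BY

Fix: Move the WHERE clause before GROUP BY

Corrected query:
SELECT category, AVG(price) FROM products WHERE price > 527.38 GROUP BY category

Result:
category | AVG(price)
---------+-----------
Garden   | 555.16    
Kitchen  | 1201.76   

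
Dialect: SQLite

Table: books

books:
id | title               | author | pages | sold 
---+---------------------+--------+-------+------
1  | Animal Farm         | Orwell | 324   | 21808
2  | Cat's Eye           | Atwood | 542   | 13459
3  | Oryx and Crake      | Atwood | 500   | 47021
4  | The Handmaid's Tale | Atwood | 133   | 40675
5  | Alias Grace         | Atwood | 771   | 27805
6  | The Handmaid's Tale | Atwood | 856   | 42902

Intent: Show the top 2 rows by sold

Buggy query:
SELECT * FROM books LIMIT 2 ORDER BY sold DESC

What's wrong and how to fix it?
Bug: LIMIT must come after ORDER BY

Fix: Swap the clauses: ORDER BY first, then LIMIT

Corrected query:
SELECT * FROM books ORDER BY sold DESC LIMIT 2

Result:
id | title               | author | pages | sold 
---+---------------------+--------+-------+------
3  | Oryx and Crake      | Atwood | 500   | 47021
6  | The Handmaid's Tale | Atwood | 856   | 42902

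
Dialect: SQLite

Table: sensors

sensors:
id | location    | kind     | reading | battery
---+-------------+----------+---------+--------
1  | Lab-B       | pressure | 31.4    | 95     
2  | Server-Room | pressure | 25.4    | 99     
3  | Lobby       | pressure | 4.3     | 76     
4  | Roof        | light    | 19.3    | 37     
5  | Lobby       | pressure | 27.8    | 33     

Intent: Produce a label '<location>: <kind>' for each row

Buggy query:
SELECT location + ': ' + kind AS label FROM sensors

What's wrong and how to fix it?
Bug: SQLite uses || for string concatenation; + coerces text to numbers (yielding 0)

Fix: Use the || operator for string concatenation

Corrected query:
SELECT location || ': ' || kind AS label FROM sensors

Result:
label                
---------------------
Lab-B: pressure      
Server-Room: pressure
Lobby: pressure      
Roof: light          
Lobby: pressure      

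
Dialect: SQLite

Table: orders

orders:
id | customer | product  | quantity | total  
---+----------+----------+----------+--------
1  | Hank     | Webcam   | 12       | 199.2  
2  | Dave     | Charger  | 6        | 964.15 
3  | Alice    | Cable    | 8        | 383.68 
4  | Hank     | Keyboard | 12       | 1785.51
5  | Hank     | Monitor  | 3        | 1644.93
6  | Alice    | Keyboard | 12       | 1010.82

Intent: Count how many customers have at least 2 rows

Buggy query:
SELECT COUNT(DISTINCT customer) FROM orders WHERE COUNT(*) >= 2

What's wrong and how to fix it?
Bug: WHERE filters individual rows, not groups, so a group-level COUNT is invalid there

Fix: Group first with HAVING COUNT(*) >= 2, then COUNT the resulting groups

Corrected query:
SELECT COUNT(*) FROM (SELECT customer FROM orders GROUP BY customer HAVING COUNT(*) >= 2)

Result:
COUNT(*)
--------
2       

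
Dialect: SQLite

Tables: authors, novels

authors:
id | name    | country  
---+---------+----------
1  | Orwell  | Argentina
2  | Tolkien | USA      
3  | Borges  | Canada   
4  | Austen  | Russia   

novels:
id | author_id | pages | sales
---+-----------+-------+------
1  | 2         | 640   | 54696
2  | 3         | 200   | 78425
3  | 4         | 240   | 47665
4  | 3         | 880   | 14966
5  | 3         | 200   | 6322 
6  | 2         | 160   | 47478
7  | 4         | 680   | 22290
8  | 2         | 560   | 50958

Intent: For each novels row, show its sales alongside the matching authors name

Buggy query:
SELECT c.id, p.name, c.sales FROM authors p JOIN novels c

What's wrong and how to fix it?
Bug: JOIN with no ON clause produces a cartesian product; every novels row pairs with every authors row

Fix: Add ON c.author_id = p.id to the JOIN

Corrected query:
SELECT c.id, p.name, c.sales FROM authors p JOIN novels c ON c.author_id = p.id

Result:
id | name    | sales
---+---------+------
1  | Tolkien | 54696
2  | Borges  | 78425
3  | Austen  | 47665
4  | Borges  | 14966
5  | Borges  | 6322 
6  | Tolkien | 47478
7  | Austen  | 22290
8  | Tolkien | 50958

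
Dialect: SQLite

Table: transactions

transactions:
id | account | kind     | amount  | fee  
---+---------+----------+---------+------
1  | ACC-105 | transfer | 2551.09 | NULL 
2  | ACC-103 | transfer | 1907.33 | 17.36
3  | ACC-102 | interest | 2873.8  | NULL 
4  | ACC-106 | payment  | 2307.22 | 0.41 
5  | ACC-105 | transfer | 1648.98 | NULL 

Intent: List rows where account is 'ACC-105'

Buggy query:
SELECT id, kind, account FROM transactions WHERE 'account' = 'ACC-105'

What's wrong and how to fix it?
Bug: Single quotes denote string literals in SQL; the column name is being compared as a constant string

Fix: Remove the quotes around the column name (or use double quotes for an identifier)

Corrected query:
SELECT id, kind, account FROM transactions WHERE account = 'ACC-105'

Result:
id | kind     | account
---+----------+--------
1  | transfer | ACC-105
5  | transfer | ACC-105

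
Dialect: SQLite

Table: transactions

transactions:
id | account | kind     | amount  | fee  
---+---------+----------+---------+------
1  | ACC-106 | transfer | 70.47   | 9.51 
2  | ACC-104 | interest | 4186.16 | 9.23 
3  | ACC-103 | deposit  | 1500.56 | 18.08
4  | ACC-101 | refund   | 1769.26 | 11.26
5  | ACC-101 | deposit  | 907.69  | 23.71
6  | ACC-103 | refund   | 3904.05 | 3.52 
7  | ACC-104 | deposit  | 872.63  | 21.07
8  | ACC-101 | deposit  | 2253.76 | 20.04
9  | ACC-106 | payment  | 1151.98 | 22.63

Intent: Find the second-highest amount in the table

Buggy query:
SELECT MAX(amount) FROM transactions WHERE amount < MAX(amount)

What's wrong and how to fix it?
Bug: The inner MAX is an aggregate inside WHERE, which is not allowed

Fix: Put the inner MAX in a scalar subquery

Corrected query:
SELECT MAX(amount) FROM transactions WHERE amount < (SELECT MAX(amount) FROM transactions)

Result:
MAX(amount)
-----------
3904.05    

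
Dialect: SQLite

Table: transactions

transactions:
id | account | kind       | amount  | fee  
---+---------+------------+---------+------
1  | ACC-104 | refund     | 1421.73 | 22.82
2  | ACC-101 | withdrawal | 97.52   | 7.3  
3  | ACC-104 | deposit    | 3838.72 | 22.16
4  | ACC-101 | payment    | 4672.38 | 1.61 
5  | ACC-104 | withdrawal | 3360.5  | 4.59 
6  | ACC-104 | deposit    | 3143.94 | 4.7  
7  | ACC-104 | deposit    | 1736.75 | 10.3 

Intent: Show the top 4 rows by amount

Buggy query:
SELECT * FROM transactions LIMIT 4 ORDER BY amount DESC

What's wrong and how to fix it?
Bug: ORDER BY cannot follow LIMIT; LIMIT is the final clause

Fix: Sort with ORDER BY, then apply LIMIT

Corrected query:
SELECT * FROM transactions ORDER BY amount DESC LIMIT 4

Result:
id | account | kind       | amount  | fee  
---+---------+------------+---------+------
4  | ACC-101 | payment    | 4672.38 | 1.61 
3  | ACC-104 | deposit    | 3838.72 | 22.16
5  | ACC-104 | withdrawal | 3360.5  | 4.59 
6  | ACC-104 | deposit    | 3143.94 | 4.7  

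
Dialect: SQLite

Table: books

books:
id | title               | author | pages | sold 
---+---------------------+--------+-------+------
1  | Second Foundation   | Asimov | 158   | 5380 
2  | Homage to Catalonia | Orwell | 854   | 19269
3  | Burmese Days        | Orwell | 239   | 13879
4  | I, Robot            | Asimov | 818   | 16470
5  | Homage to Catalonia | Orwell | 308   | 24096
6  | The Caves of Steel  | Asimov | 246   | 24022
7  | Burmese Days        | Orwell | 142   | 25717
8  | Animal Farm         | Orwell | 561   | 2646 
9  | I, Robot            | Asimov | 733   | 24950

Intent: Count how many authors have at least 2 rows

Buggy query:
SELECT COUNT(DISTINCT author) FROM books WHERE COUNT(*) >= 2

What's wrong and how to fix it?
Bug: WHERE filters individual rows, not groups, so a group-level COUNT is invalid there

Fix: Group first with HAVING COUNT(*) >= 2, then COUNT the resulting groups

Corrected query:
SELECT COUNT(*) FROM (SELECT author FROM books GROUP BY author HAVING COUNT(*) >= 2)

Result:
COUNT(*)
--------
2       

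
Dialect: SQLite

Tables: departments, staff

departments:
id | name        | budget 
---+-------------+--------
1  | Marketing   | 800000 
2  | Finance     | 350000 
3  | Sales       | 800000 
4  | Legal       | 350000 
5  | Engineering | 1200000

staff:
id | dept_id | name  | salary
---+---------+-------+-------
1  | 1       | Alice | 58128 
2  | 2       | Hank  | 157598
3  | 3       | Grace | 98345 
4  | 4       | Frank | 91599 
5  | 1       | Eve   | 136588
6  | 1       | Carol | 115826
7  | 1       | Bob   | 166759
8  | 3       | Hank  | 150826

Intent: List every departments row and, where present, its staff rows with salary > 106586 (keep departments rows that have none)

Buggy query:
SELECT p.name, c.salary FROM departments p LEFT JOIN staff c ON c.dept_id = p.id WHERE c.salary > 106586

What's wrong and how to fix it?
Bug: Filtering c.salary in WHERE discards the NULL rows produced by LEFT JOIN, turning it into an inner join

Fix: Move the right-table condition into the ON clause so unmatched parents are kept

Corrected query:
SELECT p.name, c.salary FROM departments p LEFT JOIN staff c ON c.dept_id = p.id AND c.salary > 106586

Result:
name        | salary
------------+-------
Marketing   | 115826
Marketing   | 136588
Marketing   | 166759
Finance     | 157598
Sales       | 150826
Legal       | NULL  
Engineering | NULL  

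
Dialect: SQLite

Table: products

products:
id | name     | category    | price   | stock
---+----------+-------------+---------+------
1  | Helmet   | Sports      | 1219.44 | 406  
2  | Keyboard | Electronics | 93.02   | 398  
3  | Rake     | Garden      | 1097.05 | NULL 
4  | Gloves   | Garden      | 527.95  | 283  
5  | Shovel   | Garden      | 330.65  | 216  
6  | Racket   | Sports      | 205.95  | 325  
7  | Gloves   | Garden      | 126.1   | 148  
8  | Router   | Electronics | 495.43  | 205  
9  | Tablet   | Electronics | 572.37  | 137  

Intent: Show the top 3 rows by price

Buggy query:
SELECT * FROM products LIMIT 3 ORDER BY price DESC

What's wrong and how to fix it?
Bug: ORDER BY cannot follow LIMIT; LIMIT is the final clause

Fix: Sort with ORDER BY, then apply LIMIT

Corrected query:
SELECT * FROM products ORDER BY price DESC LIMIT 3

Result:
id | name   | category    | price   | stock
---+--------+-------------+---------+------
1  | Helmet | Sports      | 1219.44 | 406  
3  | Rake   | Garden      | 1097.05 | NULL 
9  | Tablet | Electronics | 572.37  | 137  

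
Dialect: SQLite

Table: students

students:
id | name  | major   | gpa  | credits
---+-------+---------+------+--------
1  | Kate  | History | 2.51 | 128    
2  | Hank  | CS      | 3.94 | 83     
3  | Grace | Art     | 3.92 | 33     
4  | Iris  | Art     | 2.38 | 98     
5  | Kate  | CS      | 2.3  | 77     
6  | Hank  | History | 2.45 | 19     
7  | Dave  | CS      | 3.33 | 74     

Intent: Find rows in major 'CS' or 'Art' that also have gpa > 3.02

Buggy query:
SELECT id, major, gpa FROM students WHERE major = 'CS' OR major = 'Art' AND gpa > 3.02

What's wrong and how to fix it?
Bug: AND binds tighter than OR, so this parses as major = 'CS' OR (major = 'Art' AND gpa > 3.02)

Fix: Group the OR with parentheses (or use IN), then AND the threshold

Corrected query:
SELECT id, major, gpa FROM students WHERE (major = 'CS' OR major = 'Art') AND gpa > 3.02

Result:
id | major | gpa 
---+-------+-----
2  | CS    | 3.94
3  | Art   | 3.92
7  | CS    | 3.33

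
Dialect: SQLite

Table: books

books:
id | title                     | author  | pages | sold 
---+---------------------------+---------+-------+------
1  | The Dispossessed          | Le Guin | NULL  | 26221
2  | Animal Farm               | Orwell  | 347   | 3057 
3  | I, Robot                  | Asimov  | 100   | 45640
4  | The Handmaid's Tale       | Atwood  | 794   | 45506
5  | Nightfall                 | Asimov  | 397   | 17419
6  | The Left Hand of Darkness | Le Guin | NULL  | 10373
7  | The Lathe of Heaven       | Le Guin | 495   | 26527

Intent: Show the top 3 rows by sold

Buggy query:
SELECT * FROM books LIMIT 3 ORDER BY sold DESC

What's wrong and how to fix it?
Bug: LIMIT must come after ORDER BY

Fix: Swap the clauses: ORDER BY first, then LIMIT

Corrected query:
SELECT * FROM books ORDER BY sold DESC LIMIT 3

Result:
id | title               | author  | pages | sold 
---+---------------------+---------+-------+------
3  | I, Robot            | Asimov  | 100   | 45640
4  | The Handmaid's Tale | Atwood  | 794   | 45506
7  | The Lathe of Heaven | Le Guin | 495   | 26527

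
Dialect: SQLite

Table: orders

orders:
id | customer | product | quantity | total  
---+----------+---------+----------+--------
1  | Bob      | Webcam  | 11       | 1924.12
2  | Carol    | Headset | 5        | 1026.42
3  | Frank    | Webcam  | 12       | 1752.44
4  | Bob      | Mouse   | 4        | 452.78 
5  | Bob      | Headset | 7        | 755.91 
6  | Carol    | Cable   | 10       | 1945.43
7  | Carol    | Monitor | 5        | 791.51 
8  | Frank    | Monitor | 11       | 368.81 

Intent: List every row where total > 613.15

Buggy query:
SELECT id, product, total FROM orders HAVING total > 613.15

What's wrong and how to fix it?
Bug: HAVING filters the output of aggregation, but this query has no GROUP BY and no aggregate functions, so SQLite rejects it (HAVING clause on a non-aggregate query); the condition here is per row

Fix: Replace HAVING with WHERE since the condition applies to individual rows

Corrected query:
SELECT id, product, total FROM orders WHERE total > 613.15

Result:
id | product | total  
---+---------+--------
1  | Webcam  | 1924.12
2  | Headset | 1026.42
3  | Webcam  | 1752.44
5  | Headset | 755.91 
6  | Cable   | 1945.43
7  | Monitor | 791.51 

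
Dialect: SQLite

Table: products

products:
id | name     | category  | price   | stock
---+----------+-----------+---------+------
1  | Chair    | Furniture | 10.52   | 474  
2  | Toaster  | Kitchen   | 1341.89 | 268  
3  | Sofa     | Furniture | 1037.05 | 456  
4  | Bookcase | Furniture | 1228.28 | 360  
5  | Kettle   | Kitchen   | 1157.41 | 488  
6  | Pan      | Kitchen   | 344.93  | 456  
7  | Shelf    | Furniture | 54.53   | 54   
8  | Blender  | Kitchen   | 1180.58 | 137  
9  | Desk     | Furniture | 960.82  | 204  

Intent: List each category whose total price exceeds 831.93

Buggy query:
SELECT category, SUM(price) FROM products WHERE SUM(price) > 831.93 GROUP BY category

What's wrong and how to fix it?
Bug: WHERE runs before GROUP BY, so aggregates aren't available there

Fix: Use HAVING (which filters groups after aggregation) instead of WHERE

Corrected query:
SELECT category, SUM(price) FROM products GROUP BY category HAVING SUM(price) > 831.93

Result:
category  | SUM(price)
----------+-----------
Furniture | 3291.2    
Kitchen   | 4024.81   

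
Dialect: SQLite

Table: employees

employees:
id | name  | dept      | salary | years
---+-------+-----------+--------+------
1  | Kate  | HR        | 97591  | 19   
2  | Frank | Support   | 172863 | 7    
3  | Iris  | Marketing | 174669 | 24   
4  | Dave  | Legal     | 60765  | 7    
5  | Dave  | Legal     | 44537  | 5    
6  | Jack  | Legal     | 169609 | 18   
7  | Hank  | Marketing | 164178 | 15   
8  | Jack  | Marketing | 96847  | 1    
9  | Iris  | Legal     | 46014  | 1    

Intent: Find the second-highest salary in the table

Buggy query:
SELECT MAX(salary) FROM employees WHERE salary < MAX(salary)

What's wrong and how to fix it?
Bug: The inner MAX is an aggregate inside WHERE, which is not allowed

Fix: Compute the overall MAX in a subquery, then take MAX of rows below it

Corrected query:
SELECT MAX(salary) FROM employees WHERE salary < (SELECT MAX(salary) FROM employees)

Result:
MAX(salary)
-----------
172863     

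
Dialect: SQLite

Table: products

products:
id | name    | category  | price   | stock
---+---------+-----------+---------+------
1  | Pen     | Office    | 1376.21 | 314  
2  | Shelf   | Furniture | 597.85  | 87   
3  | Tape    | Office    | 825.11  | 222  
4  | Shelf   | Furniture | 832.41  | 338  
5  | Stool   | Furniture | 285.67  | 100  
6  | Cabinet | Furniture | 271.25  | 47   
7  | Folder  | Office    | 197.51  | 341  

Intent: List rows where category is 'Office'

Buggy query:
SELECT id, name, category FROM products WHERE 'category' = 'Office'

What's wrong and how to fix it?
Bug: Single quotes denote string literals in SQL; the column name is being compared as a constant string

Fix: Remove the quotes around the column name (or use double quotes for an identifier)

Corrected query:
SELECT id, name, category FROM products WHERE category = 'Office'

Result:
id | name   | category
---+--------+---------
1  | Pen    | Office  
3  | Tape   | Office  
7  | Folder | Office  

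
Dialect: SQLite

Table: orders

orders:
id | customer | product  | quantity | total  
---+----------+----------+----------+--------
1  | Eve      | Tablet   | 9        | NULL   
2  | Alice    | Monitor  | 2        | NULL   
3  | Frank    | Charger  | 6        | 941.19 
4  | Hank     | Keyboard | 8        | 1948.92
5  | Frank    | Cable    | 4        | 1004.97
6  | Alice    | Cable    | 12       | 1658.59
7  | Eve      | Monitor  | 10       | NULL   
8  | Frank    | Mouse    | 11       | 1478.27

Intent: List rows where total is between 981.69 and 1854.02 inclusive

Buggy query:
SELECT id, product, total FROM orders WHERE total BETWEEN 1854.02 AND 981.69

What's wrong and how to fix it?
Bug: The bounds are reversed; BETWEEN a AND b requires a <= b to match anything

Fix: Swap the bounds so the smaller value comes first

Corrected query:
SELECT id, product, total FROM orders WHERE total BETWEEN 981.69 AND 1854.02

Result:
id | product | total  
---+---------+--------
5  | Cable   | 1004.97
6  | Cable   | 1658.59
8  | Mouse   | 1478.27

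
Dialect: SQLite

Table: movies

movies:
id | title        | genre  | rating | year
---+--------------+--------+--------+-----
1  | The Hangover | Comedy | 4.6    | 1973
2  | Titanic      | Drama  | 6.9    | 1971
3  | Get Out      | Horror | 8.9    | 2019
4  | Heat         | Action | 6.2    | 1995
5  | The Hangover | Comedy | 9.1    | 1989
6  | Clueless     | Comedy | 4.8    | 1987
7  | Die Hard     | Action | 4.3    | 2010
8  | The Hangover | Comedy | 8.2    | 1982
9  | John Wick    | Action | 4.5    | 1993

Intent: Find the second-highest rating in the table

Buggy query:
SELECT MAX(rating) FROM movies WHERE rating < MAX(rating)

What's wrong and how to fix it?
Bug: The inner MAX is an aggregate inside WHERE, which is not allowed

Fix: Put the inner MAX in a scalar subquery

Corrected query:
SELECT MAX(rating) FROM movies WHERE rating < (SELECT MAX(rating) FROM movies)

Result:
MAX(rating)
-----------
8.9        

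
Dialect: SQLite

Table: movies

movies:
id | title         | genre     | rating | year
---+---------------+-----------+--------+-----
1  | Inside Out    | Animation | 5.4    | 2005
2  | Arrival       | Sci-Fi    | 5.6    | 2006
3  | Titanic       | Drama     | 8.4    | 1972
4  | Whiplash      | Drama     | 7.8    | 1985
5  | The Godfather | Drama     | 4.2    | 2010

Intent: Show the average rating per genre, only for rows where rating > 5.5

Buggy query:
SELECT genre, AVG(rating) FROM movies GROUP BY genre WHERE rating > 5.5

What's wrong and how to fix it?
Bug: Row-level WHERE must come before GROUP BY in the clause order

Fix: Place WHERE between FROM and GROUP BY

Corrected query:
SELECT genre, AVG(rating) FROM movies WHERE rating > 5.5 GROUP BY genre

Result:
genre  | AVG(rating)
-------+------------
Drama  | 8.1        
Sci-Fi | 5.6        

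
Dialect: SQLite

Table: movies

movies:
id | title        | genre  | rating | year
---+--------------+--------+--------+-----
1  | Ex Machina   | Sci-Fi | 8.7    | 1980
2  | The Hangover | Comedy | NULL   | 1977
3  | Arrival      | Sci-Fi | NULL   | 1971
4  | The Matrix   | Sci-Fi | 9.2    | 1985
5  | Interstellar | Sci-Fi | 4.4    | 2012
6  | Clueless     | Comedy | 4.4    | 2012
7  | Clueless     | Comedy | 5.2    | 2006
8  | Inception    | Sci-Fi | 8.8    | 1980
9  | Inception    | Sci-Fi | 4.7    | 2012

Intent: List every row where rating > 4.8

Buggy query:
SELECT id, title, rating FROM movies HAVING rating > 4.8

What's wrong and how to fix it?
Bug: HAVING filters the output of aggregation, but this query has no GROUP BY and no aggregate functions, so SQLite rejects it (HAVING clause on a non-aggregate query); the condition here is per row

Fix: Use WHERE for row-level filtering

Corrected query:
SELECT id, title, rating FROM movies WHERE rating > 4.8

Result:
id | title      | rating
---+------------+-------
1  | Ex Machina | 8.7   
4  | The Matrix | 9.2   
7  | Clueless   | 5.2   
8  | Inception  | 8.8   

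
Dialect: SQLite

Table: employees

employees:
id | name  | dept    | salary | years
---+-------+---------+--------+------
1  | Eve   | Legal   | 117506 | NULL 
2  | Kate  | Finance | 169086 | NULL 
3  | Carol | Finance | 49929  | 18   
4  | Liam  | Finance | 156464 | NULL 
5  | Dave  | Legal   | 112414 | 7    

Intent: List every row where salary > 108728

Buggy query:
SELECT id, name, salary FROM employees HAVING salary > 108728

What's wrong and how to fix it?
Bug: This is a non-aggregate query (no GROUP BY, no aggregates), so in SQLite the HAVING clause is invalid here; a row-level condition belongs in WHERE

Fix: Replace HAVING with WHERE since the condition applies to individual rows

Corrected query:
SELECT id, name, salary FROM employees WHERE salary > 108728

Result:
id | name | salary
---+------+-------
1  | Eve  | 117506
2  | Kate | 169086
4  | Liam | 156464
5  | Dave | 112414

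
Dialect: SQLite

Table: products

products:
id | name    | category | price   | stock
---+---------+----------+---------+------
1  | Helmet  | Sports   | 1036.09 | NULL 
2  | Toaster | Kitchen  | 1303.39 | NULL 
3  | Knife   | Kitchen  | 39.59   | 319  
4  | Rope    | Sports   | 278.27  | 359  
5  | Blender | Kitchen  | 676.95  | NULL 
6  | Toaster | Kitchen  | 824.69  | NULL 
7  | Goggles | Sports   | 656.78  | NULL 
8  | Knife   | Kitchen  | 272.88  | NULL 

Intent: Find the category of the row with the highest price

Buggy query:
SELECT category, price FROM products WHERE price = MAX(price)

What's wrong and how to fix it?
Bug: MAX(price) is an aggregate and cannot be used directly in WHERE

Fix: Use a subquery: WHERE price = (SELECT MAX(price) FROM products)

Corrected query:
SELECT category, price FROM products WHERE price = (SELECT MAX(price) FROM products)

Result:
category | price  
---------+--------
Kitchen  | 1303.39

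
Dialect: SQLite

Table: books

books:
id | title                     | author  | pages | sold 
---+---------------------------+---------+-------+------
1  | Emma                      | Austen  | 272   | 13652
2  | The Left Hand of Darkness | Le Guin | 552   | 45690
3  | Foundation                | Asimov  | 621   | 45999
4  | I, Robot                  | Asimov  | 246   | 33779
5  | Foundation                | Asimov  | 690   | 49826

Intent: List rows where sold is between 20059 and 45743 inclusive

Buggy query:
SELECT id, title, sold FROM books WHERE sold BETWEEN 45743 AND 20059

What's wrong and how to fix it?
Bug: The bounds are reversed; BETWEEN a AND b requires a <= b to match anything

Fix: Write BETWEEN 20059 AND 45743

Corrected query:
SELECT id, title, sold FROM books WHERE sold BETWEEN 20059 AND 45743

Result:
id | title                     | sold 
---+---------------------------+------
2  | The Left Hand of Darkness | 45690
4  | I, Robot                  | 33779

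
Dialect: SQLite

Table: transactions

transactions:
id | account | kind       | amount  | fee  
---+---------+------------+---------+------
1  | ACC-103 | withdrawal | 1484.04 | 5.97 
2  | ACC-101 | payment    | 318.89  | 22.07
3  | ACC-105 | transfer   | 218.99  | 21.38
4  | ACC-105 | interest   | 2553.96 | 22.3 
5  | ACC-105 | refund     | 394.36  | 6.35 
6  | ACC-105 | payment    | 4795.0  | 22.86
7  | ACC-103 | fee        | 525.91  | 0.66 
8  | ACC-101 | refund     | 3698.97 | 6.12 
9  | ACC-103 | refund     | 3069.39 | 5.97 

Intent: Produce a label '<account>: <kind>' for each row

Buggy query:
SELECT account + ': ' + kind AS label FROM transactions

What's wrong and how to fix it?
Bug: SQLite uses || for string concatenation; + coerces text to numbers (yielding 0)

Fix: Replace + with || to concatenate text

Corrected query:
SELECT account || ': ' || kind AS label FROM transactions

Result:
label              
-------------------
ACC-103: withdrawal
ACC-101: payment   
ACC-105: transfer  
ACC-105: interest  
ACC-105: refund    
ACC-105: payment   
ACC-103: fee       
ACC-101: refund    
ACC-103: refund    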